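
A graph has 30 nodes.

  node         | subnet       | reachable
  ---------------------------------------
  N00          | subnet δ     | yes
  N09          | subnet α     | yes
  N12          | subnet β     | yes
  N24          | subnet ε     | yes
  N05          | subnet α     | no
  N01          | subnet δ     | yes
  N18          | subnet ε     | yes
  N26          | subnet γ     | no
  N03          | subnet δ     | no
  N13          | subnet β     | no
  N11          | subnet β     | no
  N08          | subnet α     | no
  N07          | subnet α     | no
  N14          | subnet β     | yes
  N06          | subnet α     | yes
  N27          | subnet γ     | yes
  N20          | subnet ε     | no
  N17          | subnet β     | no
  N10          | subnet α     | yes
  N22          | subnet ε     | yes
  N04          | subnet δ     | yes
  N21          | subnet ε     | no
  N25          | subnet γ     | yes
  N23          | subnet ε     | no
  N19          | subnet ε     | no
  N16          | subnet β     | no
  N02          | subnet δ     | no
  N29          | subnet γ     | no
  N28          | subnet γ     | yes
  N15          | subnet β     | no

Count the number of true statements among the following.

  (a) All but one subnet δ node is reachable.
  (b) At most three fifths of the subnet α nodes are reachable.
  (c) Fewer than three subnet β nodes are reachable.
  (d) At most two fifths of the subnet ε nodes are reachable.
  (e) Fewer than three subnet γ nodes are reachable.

2

(a) subnet δ: |A| = 5, |A ∩ B| = 3; needs |A ∖ B| = 1 — false.
(b) subnet α: |A| = 6, |A ∩ B| = 3; needs |A ∩ B| / |A| ≤ 3/5 — true.
(c) subnet β: |A| = 7, |A ∩ B| = 2; needs |A ∩ B| < 3 — true.
(d) subnet ε: |A| = 7, |A ∩ B| = 3; needs |A ∩ B| / |A| ≤ 2/5 — false.
(e) subnet γ: |A| = 5, |A ∩ B| = 3; needs |A ∩ B| < 3 — false.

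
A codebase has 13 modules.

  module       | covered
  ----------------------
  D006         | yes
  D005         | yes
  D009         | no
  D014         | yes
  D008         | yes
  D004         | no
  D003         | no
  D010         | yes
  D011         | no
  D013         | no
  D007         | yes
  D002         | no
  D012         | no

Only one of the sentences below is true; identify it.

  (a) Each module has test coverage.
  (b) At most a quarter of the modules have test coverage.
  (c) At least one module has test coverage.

(c)

|A| = 13, |A ∩ B| = 6, |A ∖ B| = 7.
(a) requires A ⊆ B, i.e. every element of A is in B (|A ∖ B| = 0): false.
(b) requires |A ∩ B| / |A| ≤ 1/4: false.
(c) requires A ∩ B ≠ ∅ (|A ∩ B| ≥ 1): true.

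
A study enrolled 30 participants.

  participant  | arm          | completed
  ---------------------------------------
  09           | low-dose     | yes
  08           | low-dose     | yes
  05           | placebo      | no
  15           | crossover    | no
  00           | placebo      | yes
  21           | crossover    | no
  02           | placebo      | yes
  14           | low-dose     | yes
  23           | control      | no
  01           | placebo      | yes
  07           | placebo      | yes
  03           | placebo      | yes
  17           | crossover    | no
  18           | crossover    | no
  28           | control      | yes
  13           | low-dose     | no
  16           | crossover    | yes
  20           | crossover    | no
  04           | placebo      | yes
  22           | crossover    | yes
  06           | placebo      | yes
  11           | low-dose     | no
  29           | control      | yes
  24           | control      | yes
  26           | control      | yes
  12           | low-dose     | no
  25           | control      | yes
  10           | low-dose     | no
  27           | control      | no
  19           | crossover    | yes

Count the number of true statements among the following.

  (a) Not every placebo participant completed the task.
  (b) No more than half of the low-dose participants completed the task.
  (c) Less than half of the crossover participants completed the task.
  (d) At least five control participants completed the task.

(a) placebo: |A| = 8, |A ∩ B| = 7; needs A ⊄ B (|A ∖ B| ≥ 1) — true.
(b) low-dose: |A| = 7, |A ∩ B| = 3; needs |A ∩ B| ≤ |A ∖ B| — true.
(c) crossover: |A| = 8, |A ∩ B| = 3; needs |A ∩ B| < |A ∖ B| — true.
(d) control: |A| = 7, |A ∩ B| = 5; needs |A ∩ B| ≥ 5 — true.

4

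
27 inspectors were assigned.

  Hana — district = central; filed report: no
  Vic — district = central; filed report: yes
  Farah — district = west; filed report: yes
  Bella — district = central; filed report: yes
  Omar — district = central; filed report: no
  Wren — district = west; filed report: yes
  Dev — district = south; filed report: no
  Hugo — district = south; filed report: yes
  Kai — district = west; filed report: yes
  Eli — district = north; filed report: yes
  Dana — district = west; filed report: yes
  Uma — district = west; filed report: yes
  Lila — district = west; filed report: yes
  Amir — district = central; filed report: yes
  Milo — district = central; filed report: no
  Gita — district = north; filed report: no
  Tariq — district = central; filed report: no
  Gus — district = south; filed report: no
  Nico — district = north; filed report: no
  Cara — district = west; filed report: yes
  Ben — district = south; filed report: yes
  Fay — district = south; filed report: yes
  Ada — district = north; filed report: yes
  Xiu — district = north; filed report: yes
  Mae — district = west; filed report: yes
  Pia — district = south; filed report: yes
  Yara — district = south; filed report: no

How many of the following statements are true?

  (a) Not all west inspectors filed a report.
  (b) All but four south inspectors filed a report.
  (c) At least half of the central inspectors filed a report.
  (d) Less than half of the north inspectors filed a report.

0

(a) west: |A| = 8, |A ∩ B| = 8; needs A ⊄ B (|A ∖ B| ≥ 1) — false.
(b) south: |A| = 7, |A ∩ B| = 4; needs |A ∖ B| = 4 — false.
(c) central: |A| = 7, |A ∩ B| = 3; needs |A ∩ B| ≥ |A ∖ B| — false.
(d) north: |A| = 5, |A ∩ B| = 3; needs |A ∩ B| < |A ∖ B| — false.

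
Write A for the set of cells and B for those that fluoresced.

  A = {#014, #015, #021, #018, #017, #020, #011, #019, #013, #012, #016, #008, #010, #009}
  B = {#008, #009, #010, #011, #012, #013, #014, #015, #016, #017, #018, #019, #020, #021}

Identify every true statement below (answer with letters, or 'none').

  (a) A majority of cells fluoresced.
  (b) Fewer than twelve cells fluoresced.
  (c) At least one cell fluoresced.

(a), (c)

|A| = 14, |A ∩ B| = 14, |A ∖ B| = 0.
(a) |A ∩ B| > |A ∖ B|: holds.
(b) |A ∩ B| < 12: fails.
(c) A ∩ B ≠ ∅ (|A ∩ B| ≥ 1): holds.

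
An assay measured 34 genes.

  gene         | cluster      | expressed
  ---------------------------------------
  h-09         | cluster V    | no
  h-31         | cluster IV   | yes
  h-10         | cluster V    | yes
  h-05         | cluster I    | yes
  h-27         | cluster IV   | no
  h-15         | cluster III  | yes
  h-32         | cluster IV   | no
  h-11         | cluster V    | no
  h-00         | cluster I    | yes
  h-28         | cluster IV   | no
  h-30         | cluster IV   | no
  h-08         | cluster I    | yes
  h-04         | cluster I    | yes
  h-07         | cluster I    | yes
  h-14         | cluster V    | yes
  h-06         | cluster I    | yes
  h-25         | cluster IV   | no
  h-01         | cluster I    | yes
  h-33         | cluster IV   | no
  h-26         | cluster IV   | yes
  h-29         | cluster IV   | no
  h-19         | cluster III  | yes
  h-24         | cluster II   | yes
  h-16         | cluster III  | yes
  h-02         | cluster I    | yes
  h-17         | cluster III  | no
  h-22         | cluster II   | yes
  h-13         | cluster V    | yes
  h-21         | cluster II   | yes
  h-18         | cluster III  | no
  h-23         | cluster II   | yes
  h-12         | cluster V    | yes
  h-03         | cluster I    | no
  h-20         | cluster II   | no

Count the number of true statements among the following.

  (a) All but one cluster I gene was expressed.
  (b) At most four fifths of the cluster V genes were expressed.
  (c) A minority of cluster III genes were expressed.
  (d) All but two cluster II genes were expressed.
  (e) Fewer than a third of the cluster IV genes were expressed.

(a) cluster I: |A| = 9, |A ∩ B| = 8; needs |A ∖ B| = 1 — true.
(b) cluster V: |A| = 6, |A ∩ B| = 4; needs |A ∩ B| / |A| ≤ 4/5 — true.
(c) cluster III: |A| = 5, |A ∩ B| = 3; needs |A ∩ B| < |A ∖ B| — false.
(d) cluster II: |A| = 5, |A ∩ B| = 4; needs |A ∖ B| = 2 — false.
(e) cluster IV: |A| = 9, |A ∩ B| = 2; needs |A ∩ B| / |A| < 1/3 — true.

3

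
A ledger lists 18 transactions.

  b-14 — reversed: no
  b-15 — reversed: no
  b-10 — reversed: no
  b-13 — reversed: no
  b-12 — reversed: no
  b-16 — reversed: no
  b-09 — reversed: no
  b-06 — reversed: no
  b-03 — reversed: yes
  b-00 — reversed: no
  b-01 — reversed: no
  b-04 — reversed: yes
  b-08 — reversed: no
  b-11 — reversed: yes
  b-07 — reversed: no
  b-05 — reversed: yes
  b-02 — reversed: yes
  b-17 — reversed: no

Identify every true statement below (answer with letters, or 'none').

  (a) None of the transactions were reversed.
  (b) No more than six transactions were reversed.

(b)

|A| = 18, |A ∩ B| = 5, |A ∖ B| = 13.
(a) A ∩ B = ∅ (|A ∩ B| = 0): fails.
(b) |A ∩ B| ≤ 6: holds.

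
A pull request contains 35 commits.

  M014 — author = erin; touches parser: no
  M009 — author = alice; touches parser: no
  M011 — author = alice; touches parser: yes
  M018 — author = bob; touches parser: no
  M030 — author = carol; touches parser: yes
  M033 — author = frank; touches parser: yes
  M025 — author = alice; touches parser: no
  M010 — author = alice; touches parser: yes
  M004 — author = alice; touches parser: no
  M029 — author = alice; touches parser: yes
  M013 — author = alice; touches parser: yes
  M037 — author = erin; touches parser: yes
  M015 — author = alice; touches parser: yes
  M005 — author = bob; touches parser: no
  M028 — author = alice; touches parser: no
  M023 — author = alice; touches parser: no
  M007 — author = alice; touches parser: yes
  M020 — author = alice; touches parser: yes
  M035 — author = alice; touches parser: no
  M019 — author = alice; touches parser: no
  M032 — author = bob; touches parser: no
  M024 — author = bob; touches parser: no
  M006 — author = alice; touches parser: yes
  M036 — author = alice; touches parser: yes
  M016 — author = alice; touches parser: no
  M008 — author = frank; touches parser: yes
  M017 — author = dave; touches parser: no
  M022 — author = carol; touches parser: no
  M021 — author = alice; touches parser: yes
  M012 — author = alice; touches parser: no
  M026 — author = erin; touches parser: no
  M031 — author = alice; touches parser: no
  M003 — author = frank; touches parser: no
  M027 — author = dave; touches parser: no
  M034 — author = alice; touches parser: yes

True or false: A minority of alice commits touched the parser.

False

Truth condition: |A ∩ B| < |A ∖ B|.
|A| = 21, |A ∩ B| = 11, |A ∖ B| = 10.
11 > 10, so the statement is false.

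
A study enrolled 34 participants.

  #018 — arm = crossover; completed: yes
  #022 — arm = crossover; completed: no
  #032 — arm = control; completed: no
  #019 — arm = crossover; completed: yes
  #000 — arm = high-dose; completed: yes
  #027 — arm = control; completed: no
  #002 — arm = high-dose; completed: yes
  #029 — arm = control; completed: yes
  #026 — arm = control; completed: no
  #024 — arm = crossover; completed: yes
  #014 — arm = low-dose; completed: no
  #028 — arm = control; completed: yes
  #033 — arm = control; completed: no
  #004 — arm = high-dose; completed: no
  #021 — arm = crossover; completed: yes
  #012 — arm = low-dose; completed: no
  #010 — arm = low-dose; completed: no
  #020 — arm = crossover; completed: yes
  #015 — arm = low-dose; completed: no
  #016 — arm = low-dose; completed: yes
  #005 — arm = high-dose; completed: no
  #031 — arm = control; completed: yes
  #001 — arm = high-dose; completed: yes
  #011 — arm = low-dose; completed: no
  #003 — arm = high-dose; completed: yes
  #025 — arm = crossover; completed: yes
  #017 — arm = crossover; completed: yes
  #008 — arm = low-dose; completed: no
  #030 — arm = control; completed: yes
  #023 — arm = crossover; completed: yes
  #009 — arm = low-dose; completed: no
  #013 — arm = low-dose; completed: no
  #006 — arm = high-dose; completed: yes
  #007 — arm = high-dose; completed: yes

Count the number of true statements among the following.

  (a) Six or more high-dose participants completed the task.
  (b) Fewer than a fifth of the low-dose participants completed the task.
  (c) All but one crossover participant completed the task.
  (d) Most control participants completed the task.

(a) high-dose: |A| = 8, |A ∩ B| = 6; needs |A ∩ B| ≥ 6 — true.
(b) low-dose: |A| = 9, |A ∩ B| = 1; needs |A ∩ B| / |A| < 1/5 — true.
(c) crossover: |A| = 9, |A ∩ B| = 8; needs |A ∖ B| = 1 — true.
(d) control: |A| = 8, |A ∩ B| = 4; needs |A ∩ B| > |A ∖ B| — false.

3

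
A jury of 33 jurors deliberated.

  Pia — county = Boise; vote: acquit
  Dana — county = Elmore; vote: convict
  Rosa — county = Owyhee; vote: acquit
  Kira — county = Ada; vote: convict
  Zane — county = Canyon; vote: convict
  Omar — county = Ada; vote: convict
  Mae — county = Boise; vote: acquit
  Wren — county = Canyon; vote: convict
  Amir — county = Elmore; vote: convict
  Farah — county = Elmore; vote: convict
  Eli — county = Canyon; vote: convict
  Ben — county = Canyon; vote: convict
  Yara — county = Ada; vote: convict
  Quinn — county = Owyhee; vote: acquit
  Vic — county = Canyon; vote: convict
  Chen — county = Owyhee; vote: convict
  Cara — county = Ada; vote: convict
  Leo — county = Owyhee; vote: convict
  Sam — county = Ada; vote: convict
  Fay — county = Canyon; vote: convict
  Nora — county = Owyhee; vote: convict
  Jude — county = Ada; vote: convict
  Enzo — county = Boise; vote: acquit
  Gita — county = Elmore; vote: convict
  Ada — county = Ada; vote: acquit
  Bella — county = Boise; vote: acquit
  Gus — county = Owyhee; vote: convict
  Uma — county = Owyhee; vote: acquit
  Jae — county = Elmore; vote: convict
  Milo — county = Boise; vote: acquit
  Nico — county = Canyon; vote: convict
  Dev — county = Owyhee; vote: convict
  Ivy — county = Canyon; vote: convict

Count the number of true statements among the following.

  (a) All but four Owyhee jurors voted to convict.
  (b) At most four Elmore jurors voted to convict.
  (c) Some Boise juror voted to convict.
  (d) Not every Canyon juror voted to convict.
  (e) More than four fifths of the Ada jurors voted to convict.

1

(a) Owyhee: |A| = 8, |A ∩ B| = 5; needs |A ∖ B| = 4 — false.
(b) Elmore: |A| = 5, |A ∩ B| = 5; needs |A ∩ B| ≤ 4 — false.
(c) Boise: |A| = 5, |A ∩ B| = 0; needs A ∩ B ≠ ∅ (|A ∩ B| ≥ 1) — false.
(d) Canyon: |A| = 8, |A ∩ B| = 8; needs A ⊄ B (|A ∖ B| ≥ 1) — false.
(e) Ada: |A| = 7, |A ∩ B| = 6; needs |A ∩ B| / |A| > 4/5 — true.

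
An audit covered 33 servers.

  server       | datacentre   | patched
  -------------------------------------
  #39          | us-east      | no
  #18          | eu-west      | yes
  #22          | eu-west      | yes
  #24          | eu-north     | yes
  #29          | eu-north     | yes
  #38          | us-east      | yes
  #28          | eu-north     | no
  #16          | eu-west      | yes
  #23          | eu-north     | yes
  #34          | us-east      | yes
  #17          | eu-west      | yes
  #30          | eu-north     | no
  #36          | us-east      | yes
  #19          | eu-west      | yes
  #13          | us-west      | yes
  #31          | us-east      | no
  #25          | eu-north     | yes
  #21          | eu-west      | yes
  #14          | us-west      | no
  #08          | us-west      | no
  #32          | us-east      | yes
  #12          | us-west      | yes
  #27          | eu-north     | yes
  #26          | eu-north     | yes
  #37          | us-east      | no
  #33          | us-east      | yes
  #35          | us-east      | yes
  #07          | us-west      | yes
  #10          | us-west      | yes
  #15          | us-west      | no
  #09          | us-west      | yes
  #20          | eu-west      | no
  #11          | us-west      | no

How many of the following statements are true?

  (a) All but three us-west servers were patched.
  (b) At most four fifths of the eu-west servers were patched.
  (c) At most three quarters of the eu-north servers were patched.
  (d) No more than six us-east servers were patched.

(a) us-west: |A| = 9, |A ∩ B| = 5; needs |A ∖ B| = 3 — false.
(b) eu-west: |A| = 7, |A ∩ B| = 6; needs |A ∩ B| / |A| ≤ 4/5 — false.
(c) eu-north: |A| = 8, |A ∩ B| = 6; needs |A ∩ B| / |A| ≤ 3/4 — true.
(d) us-east: |A| = 9, |A ∩ B| = 6; needs |A ∩ B| ≤ 6 — true.

2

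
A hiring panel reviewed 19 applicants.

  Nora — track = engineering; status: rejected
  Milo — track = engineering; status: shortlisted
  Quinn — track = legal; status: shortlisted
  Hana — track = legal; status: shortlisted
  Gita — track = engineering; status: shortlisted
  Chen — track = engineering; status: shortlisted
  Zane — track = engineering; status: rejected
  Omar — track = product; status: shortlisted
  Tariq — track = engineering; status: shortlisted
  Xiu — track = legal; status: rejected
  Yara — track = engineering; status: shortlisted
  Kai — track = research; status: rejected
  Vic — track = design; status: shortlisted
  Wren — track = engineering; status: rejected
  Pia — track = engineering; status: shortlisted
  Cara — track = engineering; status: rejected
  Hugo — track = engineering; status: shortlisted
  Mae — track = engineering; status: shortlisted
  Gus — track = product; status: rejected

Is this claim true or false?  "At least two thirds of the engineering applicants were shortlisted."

True

The determiner here denotes the relation: |A ∩ B| / |A| ≥ 2/3.
A (the restrictor) = {Nora, Milo, Gita, Chen, Zane, Tariq, Yara, Wren, Pia, Cara, Hugo, Mae}, |A| = 12.
A ∩ B = {Milo, Gita, Chen, Tariq, Yara, Pia, Hugo, Mae}, so |A ∩ B| = 8.
A ∖ B = {Nora, Zane, Wren, Cara}, so |A ∖ B| = 4.
|A ∩ B|/|A| = 8/12, so the statement is true.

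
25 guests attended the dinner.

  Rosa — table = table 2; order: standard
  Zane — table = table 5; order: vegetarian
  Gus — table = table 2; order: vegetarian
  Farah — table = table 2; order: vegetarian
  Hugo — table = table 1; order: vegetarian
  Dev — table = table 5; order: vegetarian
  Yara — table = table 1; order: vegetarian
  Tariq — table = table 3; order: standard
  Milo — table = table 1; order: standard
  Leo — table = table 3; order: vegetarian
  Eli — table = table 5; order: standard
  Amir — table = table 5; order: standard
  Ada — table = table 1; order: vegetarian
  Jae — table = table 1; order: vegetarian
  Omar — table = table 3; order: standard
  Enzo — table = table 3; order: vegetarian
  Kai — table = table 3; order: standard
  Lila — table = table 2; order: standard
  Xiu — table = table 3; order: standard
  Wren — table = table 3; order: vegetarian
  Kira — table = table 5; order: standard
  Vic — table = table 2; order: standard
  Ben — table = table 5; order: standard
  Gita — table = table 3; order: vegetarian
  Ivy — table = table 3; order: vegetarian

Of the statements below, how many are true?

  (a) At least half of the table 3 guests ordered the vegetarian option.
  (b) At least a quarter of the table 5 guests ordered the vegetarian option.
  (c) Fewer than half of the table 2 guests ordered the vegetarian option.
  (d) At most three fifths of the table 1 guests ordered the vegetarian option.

(a) table 3: |A| = 9, |A ∩ B| = 5; needs |A ∩ B| ≥ |A ∖ B| — true.
(b) table 5: |A| = 6, |A ∩ B| = 2; needs |A ∩ B| / |A| ≥ 1/4 — true.
(c) table 2: |A| = 5, |A ∩ B| = 2; needs |A ∩ B| < |A ∖ B| — true.
(d) table 1: |A| = 5, |A ∩ B| = 4; needs |A ∩ B| / |A| ≤ 3/5 — false.

3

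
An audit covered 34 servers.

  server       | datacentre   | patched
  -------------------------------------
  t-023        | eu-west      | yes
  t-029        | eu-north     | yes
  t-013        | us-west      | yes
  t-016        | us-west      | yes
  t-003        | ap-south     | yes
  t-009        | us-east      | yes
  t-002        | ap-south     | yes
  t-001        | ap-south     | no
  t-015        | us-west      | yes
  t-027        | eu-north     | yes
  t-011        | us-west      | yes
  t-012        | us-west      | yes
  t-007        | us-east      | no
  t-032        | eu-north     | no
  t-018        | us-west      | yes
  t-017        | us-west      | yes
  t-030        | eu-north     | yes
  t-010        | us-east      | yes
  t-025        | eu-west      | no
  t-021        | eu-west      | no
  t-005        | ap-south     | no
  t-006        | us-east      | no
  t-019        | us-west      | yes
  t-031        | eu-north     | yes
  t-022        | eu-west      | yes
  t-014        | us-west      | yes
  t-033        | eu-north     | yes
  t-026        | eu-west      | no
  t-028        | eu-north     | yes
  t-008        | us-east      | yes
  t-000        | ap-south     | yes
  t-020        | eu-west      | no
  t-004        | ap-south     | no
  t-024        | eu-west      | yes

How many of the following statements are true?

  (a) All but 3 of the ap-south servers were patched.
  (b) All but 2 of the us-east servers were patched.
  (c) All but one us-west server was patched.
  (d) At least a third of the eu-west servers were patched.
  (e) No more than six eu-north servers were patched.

(a) ap-south: |A| = 6, |A ∩ B| = 3; needs |A ∖ B| = 3 — true.
(b) us-east: |A| = 5, |A ∩ B| = 3; needs |A ∖ B| = 2 — true.
(c) us-west: |A| = 9, |A ∩ B| = 9; needs |A ∖ B| = 1 — false.
(d) eu-west: |A| = 7, |A ∩ B| = 3; needs |A ∩ B| / |A| ≥ 1/3 — true.
(e) eu-north: |A| = 7, |A ∩ B| = 6; needs |A ∩ B| ≤ 6 — true.

4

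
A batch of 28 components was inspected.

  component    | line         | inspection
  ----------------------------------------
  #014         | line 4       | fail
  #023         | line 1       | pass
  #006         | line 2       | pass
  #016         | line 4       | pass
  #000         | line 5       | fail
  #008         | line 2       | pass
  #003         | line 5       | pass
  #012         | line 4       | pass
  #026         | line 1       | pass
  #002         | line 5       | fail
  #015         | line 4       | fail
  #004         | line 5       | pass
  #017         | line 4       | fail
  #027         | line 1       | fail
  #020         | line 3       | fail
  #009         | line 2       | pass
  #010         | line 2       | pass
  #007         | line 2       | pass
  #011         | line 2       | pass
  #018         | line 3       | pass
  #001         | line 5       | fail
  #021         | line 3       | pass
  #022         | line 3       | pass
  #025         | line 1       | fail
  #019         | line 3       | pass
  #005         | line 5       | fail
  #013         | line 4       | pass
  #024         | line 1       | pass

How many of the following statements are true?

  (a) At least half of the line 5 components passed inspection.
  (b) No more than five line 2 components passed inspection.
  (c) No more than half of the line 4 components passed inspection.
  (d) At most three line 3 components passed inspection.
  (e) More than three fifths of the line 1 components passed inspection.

(a) line 5: |A| = 6, |A ∩ B| = 2; needs |A ∩ B| ≥ |A ∖ B| — false.
(b) line 2: |A| = 6, |A ∩ B| = 6; needs |A ∩ B| ≤ 5 — false.
(c) line 4: |A| = 6, |A ∩ B| = 3; needs |A ∩ B| ≤ |A ∖ B| — true.
(d) line 3: |A| = 5, |A ∩ B| = 4; needs |A ∩ B| ≤ 3 — false.
(e) line 1: |A| = 5, |A ∩ B| = 3; needs |A ∩ B| / |A| > 3/5 — false.

1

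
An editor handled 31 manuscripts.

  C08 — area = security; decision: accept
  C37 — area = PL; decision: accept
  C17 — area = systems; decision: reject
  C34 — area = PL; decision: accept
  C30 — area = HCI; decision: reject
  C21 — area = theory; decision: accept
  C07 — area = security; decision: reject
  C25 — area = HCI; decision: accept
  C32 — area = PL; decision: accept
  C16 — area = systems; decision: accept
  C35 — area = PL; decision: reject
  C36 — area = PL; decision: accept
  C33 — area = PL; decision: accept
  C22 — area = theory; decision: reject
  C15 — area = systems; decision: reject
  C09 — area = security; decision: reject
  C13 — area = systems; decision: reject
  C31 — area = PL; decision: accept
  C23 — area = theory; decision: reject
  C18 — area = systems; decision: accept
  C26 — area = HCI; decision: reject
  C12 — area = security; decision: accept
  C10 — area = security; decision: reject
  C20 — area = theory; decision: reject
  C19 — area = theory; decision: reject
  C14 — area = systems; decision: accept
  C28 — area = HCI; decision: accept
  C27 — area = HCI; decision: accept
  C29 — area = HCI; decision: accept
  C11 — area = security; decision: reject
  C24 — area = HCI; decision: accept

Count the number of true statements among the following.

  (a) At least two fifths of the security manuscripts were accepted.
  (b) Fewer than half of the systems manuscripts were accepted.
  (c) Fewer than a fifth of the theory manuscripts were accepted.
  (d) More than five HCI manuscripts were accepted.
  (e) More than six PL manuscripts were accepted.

(a) security: |A| = 6, |A ∩ B| = 2; needs |A ∩ B| / |A| ≥ 2/5 — false.
(b) systems: |A| = 6, |A ∩ B| = 3; needs |A ∩ B| < |A ∖ B| — false.
(c) theory: |A| = 5, |A ∩ B| = 1; needs |A ∩ B| / |A| < 1/5 — false.
(d) HCI: |A| = 7, |A ∩ B| = 5; needs |A ∩ B| > 5 — false.
(e) PL: |A| = 7, |A ∩ B| = 6; needs |A ∩ B| > 6 — false.

0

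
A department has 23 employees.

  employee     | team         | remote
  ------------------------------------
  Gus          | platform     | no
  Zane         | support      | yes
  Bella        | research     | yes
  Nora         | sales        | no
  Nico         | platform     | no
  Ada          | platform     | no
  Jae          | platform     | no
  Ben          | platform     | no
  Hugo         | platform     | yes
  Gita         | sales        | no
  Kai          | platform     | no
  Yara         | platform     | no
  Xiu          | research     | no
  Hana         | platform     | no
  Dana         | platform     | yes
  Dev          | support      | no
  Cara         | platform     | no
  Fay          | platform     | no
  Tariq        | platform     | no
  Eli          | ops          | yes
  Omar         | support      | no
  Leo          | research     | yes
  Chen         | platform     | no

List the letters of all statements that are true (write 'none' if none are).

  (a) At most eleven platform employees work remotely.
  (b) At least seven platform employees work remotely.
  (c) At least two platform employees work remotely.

(a), (c)

|A| = 14, |A ∩ B| = 2, |A ∖ B| = 12.
(a) |A ∩ B| ≤ 11: holds.
(b) |A ∩ B| ≥ 7: fails.
(c) |A ∩ B| ≥ 2: holds.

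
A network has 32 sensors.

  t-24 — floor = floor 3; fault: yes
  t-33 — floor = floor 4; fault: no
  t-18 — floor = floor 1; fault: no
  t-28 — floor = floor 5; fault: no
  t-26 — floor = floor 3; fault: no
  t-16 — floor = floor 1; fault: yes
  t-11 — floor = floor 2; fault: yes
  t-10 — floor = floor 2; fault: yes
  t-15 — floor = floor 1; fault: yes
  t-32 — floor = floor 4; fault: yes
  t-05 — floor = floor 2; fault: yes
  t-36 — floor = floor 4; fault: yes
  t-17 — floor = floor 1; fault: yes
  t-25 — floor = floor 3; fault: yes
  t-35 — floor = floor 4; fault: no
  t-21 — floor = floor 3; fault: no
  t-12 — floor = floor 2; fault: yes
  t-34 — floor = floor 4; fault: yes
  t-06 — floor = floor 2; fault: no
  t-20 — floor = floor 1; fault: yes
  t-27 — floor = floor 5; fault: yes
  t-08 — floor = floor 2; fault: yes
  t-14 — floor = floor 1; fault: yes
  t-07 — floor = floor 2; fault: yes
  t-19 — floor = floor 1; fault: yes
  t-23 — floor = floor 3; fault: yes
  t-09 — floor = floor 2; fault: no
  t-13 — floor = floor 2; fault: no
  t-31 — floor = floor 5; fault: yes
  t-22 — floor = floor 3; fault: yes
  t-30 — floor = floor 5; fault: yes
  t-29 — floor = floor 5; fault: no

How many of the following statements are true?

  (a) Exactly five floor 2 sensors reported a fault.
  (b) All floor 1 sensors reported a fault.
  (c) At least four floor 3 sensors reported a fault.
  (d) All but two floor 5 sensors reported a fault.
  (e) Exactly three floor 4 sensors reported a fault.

(a) floor 2: |A| = 9, |A ∩ B| = 6; needs |A ∩ B| = 5 — false.
(b) floor 1: |A| = 7, |A ∩ B| = 6; needs A ⊆ B, i.e. every element of A is in B (|A ∖ B| = 0) — false.
(c) floor 3: |A| = 6, |A ∩ B| = 4; needs |A ∩ B| ≥ 4 — true.
(d) floor 5: |A| = 5, |A ∩ B| = 3; needs |A ∖ B| = 2 — true.
(e) floor 4: |A| = 5, |A ∩ B| = 3; needs |A ∩ B| = 3 — true.

3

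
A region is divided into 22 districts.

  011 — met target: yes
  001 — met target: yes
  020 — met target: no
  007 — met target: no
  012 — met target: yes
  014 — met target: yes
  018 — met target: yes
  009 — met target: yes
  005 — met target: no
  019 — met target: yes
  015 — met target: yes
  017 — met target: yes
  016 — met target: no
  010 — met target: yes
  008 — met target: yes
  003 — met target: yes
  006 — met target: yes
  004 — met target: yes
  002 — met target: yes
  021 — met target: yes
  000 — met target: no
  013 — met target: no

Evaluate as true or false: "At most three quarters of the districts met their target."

True

The determiner here denotes the relation: |A ∩ B| / |A| ≤ 3/4.
|A| = 22, |A ∩ B| = 16, |A ∖ B| = 6.
|A ∩ B|/|A| = 16/22, so the statement is true.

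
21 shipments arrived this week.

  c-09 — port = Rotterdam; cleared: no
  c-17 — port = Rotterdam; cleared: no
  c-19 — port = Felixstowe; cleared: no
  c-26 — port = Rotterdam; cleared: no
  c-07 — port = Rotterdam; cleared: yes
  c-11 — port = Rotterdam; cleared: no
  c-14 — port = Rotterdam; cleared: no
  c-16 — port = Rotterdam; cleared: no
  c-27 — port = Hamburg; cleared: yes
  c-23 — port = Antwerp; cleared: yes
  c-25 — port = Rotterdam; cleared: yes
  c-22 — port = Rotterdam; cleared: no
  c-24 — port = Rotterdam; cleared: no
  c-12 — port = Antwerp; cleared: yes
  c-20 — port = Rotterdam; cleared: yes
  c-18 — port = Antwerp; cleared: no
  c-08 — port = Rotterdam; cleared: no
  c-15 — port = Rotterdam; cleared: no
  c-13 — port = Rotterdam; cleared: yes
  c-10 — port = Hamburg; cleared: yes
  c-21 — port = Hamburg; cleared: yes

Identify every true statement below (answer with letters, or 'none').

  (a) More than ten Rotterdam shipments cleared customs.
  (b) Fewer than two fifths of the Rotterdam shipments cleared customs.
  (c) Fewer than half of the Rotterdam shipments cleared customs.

|A| = 14, |A ∩ B| = 4, |A ∖ B| = 10.
(a) |A ∩ B| > 10: fails.
(b) |A ∩ B| / |A| < 2/5: holds.
(c) |A ∩ B| < |A ∖ B|: holds.

(b), (c)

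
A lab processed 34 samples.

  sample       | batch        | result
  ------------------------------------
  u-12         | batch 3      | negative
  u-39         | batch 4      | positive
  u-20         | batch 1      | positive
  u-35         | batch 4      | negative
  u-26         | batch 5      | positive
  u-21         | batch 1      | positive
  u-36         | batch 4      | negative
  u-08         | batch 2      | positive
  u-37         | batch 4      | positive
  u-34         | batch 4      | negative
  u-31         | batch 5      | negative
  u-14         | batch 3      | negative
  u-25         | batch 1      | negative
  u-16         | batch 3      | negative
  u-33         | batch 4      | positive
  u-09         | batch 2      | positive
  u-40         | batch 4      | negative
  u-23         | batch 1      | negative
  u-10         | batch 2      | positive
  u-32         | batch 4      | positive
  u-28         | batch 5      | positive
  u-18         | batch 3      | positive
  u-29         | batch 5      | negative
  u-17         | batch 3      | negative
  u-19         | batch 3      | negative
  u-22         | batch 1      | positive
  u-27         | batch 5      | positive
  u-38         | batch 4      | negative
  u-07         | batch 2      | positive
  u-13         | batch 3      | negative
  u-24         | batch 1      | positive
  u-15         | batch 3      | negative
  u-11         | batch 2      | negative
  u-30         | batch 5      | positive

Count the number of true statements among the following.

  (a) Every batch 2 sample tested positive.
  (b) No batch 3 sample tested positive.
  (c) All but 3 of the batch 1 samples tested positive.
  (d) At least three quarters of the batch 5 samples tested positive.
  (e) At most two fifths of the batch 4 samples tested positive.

(a) batch 2: |A| = 5, |A ∩ B| = 4; needs A ⊆ B, i.e. every element of A is in B (|A ∖ B| = 0) — false.
(b) batch 3: |A| = 8, |A ∩ B| = 1; needs A ∩ B = ∅ (|A ∩ B| = 0) — false.
(c) batch 1: |A| = 6, |A ∩ B| = 4; needs |A ∖ B| = 3 — false.
(d) batch 5: |A| = 6, |A ∩ B| = 4; needs |A ∩ B| / |A| ≥ 3/4 — false.
(e) batch 4: |A| = 9, |A ∩ B| = 4; needs |A ∩ B| / |A| ≤ 2/5 — false.

0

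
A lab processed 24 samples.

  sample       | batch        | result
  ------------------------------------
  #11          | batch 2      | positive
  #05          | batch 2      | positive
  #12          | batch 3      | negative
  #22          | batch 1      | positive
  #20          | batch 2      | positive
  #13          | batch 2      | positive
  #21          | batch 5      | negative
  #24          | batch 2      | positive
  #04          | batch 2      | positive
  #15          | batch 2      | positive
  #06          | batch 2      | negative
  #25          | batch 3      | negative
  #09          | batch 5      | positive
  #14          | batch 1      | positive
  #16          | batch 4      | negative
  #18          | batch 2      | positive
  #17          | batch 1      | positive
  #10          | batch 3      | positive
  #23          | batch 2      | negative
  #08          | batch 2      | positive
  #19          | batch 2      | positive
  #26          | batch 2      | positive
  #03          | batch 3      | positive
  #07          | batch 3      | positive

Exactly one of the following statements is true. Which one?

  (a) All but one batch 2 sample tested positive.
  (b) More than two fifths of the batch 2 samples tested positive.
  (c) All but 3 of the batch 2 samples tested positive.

|A| = 13, |A ∩ B| = 11, |A ∖ B| = 2.
(a) requires |A ∖ B| = 1: false.
(b) requires |A ∩ B| / |A| > 2/5: true.
(c) requires |A ∖ B| = 3: false.

(b)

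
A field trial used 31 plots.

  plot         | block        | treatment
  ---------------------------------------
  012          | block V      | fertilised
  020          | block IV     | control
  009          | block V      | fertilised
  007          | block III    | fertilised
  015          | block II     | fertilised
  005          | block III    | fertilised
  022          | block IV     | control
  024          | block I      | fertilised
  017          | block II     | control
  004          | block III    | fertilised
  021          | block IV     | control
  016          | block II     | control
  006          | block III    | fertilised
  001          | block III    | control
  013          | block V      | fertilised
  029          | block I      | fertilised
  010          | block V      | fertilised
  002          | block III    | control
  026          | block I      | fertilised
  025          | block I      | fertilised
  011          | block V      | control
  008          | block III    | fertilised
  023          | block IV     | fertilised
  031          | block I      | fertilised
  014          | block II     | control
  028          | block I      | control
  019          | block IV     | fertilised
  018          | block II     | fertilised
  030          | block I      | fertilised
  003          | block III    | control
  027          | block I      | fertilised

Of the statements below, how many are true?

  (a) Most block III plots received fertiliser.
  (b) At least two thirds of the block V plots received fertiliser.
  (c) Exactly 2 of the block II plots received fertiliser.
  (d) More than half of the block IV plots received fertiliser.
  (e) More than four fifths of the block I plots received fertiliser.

4

(a) block III: |A| = 8, |A ∩ B| = 5; needs |A ∩ B| > |A ∖ B| — true.
(b) block V: |A| = 5, |A ∩ B| = 4; needs |A ∩ B| / |A| ≥ 2/3 — true.
(c) block II: |A| = 5, |A ∩ B| = 2; needs |A ∩ B| = 2 — true.
(d) block IV: |A| = 5, |A ∩ B| = 2; needs |A ∩ B| > |A ∖ B| — false.
(e) block I: |A| = 8, |A ∩ B| = 7; needs |A ∩ B| / |A| > 4/5 — true.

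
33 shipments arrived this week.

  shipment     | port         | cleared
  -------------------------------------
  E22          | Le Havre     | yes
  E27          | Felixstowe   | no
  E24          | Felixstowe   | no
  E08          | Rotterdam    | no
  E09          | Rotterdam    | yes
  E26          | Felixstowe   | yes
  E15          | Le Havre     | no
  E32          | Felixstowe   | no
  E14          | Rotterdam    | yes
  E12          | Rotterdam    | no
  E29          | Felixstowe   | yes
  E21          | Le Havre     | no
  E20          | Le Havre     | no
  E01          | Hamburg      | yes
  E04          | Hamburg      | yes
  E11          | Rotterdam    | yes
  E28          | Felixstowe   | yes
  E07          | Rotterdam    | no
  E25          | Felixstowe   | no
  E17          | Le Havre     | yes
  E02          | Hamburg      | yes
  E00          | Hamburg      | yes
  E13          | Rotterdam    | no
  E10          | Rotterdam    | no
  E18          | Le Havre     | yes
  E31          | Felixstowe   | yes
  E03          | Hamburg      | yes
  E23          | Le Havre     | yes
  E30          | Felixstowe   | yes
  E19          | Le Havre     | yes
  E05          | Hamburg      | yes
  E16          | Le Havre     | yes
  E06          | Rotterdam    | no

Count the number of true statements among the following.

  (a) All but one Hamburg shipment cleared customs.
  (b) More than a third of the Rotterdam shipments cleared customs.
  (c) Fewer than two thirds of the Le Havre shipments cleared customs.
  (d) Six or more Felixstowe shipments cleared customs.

0

(a) Hamburg: |A| = 6, |A ∩ B| = 6; needs |A ∖ B| = 1 — false.
(b) Rotterdam: |A| = 9, |A ∩ B| = 3; needs |A ∩ B| / |A| > 1/3 — false.
(c) Le Havre: |A| = 9, |A ∩ B| = 6; needs |A ∩ B| / |A| < 2/3 — false.
(d) Felixstowe: |A| = 9, |A ∩ B| = 5; needs |A ∩ B| ≥ 6 — false.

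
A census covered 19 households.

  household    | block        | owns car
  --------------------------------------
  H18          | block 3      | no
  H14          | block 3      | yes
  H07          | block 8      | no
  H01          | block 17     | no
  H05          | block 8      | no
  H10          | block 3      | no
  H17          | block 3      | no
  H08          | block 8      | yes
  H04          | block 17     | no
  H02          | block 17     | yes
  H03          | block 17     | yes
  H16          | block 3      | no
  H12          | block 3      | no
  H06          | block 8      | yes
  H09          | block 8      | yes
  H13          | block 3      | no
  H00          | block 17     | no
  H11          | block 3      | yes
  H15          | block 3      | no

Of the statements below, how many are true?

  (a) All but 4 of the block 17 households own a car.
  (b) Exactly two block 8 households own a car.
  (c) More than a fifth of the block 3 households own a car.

(a) block 17: |A| = 5, |A ∩ B| = 2; needs |A ∖ B| = 4 — false.
(b) block 8: |A| = 5, |A ∩ B| = 3; needs |A ∩ B| = 2 — false.
(c) block 3: |A| = 9, |A ∩ B| = 2; needs |A ∩ B| / |A| > 1/5 — true.

1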